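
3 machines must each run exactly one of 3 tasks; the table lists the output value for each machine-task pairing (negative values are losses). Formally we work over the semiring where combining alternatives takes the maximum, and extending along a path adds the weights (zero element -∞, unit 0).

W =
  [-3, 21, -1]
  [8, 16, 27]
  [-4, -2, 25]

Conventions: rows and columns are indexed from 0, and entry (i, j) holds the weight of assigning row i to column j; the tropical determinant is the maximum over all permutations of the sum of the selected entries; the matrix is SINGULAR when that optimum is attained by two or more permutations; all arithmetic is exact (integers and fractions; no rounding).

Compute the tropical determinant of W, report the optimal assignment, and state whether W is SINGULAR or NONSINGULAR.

σ = (0, 1, 2): (-3) + 16 + 25 = 38
σ = (0, 2, 1): (-3) + 27 + (-2) = 22
σ = (1, 0, 2): 21 + 8 + 25 = 54
σ = (1, 2, 0): 21 + 27 + (-4) = 44
σ = (2, 0, 1): (-1) + 8 + (-2) = 5
σ = (2, 1, 0): (-1) + 16 + (-4) = 11
Optimal value attained by: σ = (1, 0, 2).
Answer: det⊕(W) = 54; verdict: NONSINGULAR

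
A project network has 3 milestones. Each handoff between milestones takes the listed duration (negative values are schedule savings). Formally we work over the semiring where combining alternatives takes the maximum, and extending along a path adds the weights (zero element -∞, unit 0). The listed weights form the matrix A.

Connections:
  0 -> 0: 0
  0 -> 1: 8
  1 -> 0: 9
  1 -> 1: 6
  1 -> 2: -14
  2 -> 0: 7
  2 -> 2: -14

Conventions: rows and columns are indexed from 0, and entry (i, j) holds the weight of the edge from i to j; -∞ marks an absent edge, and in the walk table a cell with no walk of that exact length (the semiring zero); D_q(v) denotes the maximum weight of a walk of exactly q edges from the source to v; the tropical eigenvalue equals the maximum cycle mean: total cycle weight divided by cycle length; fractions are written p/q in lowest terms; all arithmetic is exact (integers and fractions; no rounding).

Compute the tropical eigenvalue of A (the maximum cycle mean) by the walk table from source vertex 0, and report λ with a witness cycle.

q=0: [0, -∞, -∞]
q=1: [0, 8, -∞]
q=2: [17, 14, -6]
q=3: [23, 25, 0]
Optimal cycle mean attained by: cycle 0->1->0, total 8 + 9, length 2.
Answer: λ = 17/2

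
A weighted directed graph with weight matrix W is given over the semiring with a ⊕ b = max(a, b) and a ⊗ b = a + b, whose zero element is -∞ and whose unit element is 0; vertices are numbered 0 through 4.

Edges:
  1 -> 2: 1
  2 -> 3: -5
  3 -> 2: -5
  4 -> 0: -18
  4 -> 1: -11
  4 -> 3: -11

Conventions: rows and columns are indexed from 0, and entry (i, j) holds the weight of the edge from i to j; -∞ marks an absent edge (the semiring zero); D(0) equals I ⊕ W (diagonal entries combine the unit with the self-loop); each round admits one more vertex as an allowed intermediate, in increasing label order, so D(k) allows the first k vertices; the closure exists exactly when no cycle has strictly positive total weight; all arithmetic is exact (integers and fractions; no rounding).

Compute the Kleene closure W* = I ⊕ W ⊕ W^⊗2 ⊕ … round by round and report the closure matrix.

D(0):
  [0, -∞, -∞, -∞, -∞]
  [-∞, 0, 1, -∞, -∞]
  [-∞, -∞, 0, -5, -∞]
  [-∞, -∞, -5, 0, -∞]
  [-18, -11, -∞, -11, 0]
D(1):
  [0, -∞, -∞, -∞, -∞]
  [-∞, 0, 1, -∞, -∞]
  [-∞, -∞, 0, -5, -∞]
  [-∞, -∞, -5, 0, -∞]
  [-18, -11, -∞, -11, 0]
D(2):
  [0, -∞, -∞, -∞, -∞]
  [-∞, 0, 1, -∞, -∞]
  [-∞, -∞, 0, -5, -∞]
  [-∞, -∞, -5, 0, -∞]
  [-18, -11, -10, -11, 0]
D(3):
  [0, -∞, -∞, -∞, -∞]
  [-∞, 0, 1, -4, -∞]
  [-∞, -∞, 0, -5, -∞]
  [-∞, -∞, -5, 0, -∞]
  [-18, -11, -10, -11, 0]
D(4):
  [0, -∞, -∞, -∞, -∞]
  [-∞, 0, 1, -4, -∞]
  [-∞, -∞, 0, -5, -∞]
  [-∞, -∞, -5, 0, -∞]
  [-18, -11, -10, -11, 0]
D(5):
  [0, -∞, -∞, -∞, -∞]
  [-∞, 0, 1, -4, -∞]
  [-∞, -∞, 0, -5, -∞]
  [-∞, -∞, -5, 0, -∞]
  [-18, -11, -10, -11, 0]
Answer: W* = [[0, -∞, -∞, -∞, -∞], [-∞, 0, 1, -4, -∞], [-∞, -∞, 0, -5, -∞], [-∞, -∞, -5, 0, -∞], [-18, -11, -10, -11, 0]]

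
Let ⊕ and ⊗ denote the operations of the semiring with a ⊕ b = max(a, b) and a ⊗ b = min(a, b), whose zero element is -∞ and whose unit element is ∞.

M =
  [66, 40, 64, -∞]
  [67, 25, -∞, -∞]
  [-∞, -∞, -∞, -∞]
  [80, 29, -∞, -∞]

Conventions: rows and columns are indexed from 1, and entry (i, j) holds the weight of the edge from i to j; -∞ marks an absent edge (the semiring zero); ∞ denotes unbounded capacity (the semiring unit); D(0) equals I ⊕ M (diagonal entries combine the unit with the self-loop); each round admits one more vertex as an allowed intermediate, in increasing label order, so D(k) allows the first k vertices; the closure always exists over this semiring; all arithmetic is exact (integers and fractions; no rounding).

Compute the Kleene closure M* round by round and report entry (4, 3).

D(0):
  [∞, 40, 64, -∞]
  [67, ∞, -∞, -∞]
  [-∞, -∞, ∞, -∞]
  [80, 29, -∞, ∞]
D(1):
  [∞, 40, 64, -∞]
  [67, ∞, 64, -∞]
  [-∞, -∞, ∞, -∞]
  [80, 40, 64, ∞]
D(2):
  [∞, 40, 64, -∞]
  [67, ∞, 64, -∞]
  [-∞, -∞, ∞, -∞]
  [80, 40, 64, ∞]
D(3):
  [∞, 40, 64, -∞]
  [67, ∞, 64, -∞]
  [-∞, -∞, ∞, -∞]
  [80, 40, 64, ∞]
D(4):
  [∞, 40, 64, -∞]
  [67, ∞, 64, -∞]
  [-∞, -∞, ∞, -∞]
  [80, 40, 64, ∞]
Answer: M*[4][3] = 64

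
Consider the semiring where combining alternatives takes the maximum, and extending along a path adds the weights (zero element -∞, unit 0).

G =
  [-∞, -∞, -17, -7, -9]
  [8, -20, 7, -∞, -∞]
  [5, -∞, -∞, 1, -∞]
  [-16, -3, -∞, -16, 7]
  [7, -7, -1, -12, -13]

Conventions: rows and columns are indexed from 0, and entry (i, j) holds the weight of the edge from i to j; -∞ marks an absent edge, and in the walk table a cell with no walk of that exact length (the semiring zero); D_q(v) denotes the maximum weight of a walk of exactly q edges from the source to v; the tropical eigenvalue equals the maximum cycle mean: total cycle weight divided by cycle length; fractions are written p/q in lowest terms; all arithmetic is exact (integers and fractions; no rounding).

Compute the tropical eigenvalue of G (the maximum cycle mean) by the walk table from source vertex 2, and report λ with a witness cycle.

q=0: [-∞, -∞, 0, -∞, -∞]
q=1: [5, -∞, -∞, 1, -∞]
q=2: [-15, -2, -12, -2, 8]
q=3: [15, 1, 7, -4, 5]
q=4: [12, -2, 8, 8, 6]
q=5: [13, 5, 5, 9, 15]
Optimal cycle mean attained by: cycle 0->3->4->0, total (-7) + 7 + 7, length 3.
Answer: λ = 7/3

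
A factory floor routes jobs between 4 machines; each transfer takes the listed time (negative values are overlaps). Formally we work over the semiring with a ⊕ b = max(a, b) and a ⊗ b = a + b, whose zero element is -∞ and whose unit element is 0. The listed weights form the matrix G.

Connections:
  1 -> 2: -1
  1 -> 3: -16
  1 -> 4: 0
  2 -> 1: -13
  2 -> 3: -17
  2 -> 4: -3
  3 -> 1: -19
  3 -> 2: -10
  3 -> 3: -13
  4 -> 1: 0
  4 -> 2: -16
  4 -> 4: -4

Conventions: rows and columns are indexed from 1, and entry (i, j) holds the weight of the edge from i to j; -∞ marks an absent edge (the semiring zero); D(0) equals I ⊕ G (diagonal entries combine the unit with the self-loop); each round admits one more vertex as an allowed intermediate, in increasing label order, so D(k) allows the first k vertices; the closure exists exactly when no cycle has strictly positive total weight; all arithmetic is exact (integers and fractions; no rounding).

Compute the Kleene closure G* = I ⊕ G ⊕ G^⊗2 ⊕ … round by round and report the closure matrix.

D(0):
  [0, -1, -16, 0]
  [-13, 0, -17, -3]
  [-19, -10, 0, -∞]
  [0, -16, -∞, 0]
D(1):
  [0, -1, -16, 0]
  [-13, 0, -17, -3]
  [-19, -10, 0, -19]
  [0, -1, -16, 0]
D(2):
  [0, -1, -16, 0]
  [-13, 0, -17, -3]
  [-19, -10, 0, -13]
  [0, -1, -16, 0]
D(3):
  [0, -1, -16, 0]
  [-13, 0, -17, -3]
  [-19, -10, 0, -13]
  [0, -1, -16, 0]
D(4):
  [0, -1, -16, 0]
  [-3, 0, -17, -3]
  [-13, -10, 0, -13]
  [0, -1, -16, 0]
Answer: G* = [[0, -1, -16, 0], [-3, 0, -17, -3], [-13, -10, 0, -13], [0, -1, -16, 0]]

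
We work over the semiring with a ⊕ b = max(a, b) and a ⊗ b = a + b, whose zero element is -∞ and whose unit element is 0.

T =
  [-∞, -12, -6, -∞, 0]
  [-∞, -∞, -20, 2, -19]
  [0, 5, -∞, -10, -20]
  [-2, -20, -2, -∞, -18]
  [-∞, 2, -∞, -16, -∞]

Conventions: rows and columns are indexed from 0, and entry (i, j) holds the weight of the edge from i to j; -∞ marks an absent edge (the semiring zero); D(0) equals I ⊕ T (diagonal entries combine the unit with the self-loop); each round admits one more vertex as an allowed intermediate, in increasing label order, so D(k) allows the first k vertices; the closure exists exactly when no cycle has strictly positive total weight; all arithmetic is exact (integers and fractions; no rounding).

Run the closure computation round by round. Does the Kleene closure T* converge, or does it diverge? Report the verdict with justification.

D(0):
  [0, -12, -6, -∞, 0]
  [-∞, 0, -20, 2, -19]
  [0, 5, 0, -10, -20]
  [-2, -20, -2, 0, -18]
  [-∞, 2, -∞, -16, 0]
D(1):
  [0, -12, -6, -∞, 0]
  [-∞, 0, -20, 2, -19]
  [0, 5, 0, -10, 0]
  [-2, -14, -2, 0, -2]
  [-∞, 2, -∞, -16, 0]
D(2):
  [0, -12, -6, -10, 0]
  [-∞, 0, -20, 2, -19]
  [0, 5, 0, 7, 0]
  [-2, -14, -2, 0, -2]
  [-∞, 2, -18, 4, 0]
Detection: at round 3, diagonal entry (3, 3) turns strictly positive.
Key observation: the cycle 3->2->1->3 has total weight (-2) + 5 + 2, which is strictly positive.
Answer: DIVERGES — positive cycle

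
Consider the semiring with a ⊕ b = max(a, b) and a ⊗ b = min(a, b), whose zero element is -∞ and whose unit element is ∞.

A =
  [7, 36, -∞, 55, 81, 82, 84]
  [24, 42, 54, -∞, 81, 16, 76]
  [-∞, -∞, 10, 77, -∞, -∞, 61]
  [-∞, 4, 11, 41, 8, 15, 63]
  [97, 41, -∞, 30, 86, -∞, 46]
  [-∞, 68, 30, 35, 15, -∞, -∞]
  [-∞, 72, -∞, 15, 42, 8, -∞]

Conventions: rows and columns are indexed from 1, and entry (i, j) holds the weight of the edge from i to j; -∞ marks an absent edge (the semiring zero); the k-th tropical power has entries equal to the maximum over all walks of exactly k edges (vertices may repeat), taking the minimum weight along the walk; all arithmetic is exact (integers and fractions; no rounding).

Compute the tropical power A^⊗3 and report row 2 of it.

A^⊗2:
  [81, 72, 36, 41, 81, 16, 55]
  [81, 72, 42, 54, 81, 24, 54]
  [-∞, 61, 11, 41, 42, 15, 63]
  [8, 63, 15, 41, 42, 15, 41]
  [86, 46, 41, 55, 86, 82, 84]
  [24, 42, 54, 35, 68, 16, 68]
  [42, 42, 54, 30, 72, 16, 72]
A^⊗3:
  [81, 55, 54, 55, 81, 81, 81]
  [81, 54, 54, 55, 81, 81, 81]
  [42, 63, 54, 41, 61, 16, 61]
  [42, 42, 54, 41, 63, 16, 63]
  [86, 72, 46, 55, 86, 82, 84]
  [68, 68, 42, 54, 68, 24, 54]
  [72, 72, 42, 54, 72, 42, 54]
Answer: row 2 of A^⊗3 = [81, 54, 54, 55, 81, 81, 81]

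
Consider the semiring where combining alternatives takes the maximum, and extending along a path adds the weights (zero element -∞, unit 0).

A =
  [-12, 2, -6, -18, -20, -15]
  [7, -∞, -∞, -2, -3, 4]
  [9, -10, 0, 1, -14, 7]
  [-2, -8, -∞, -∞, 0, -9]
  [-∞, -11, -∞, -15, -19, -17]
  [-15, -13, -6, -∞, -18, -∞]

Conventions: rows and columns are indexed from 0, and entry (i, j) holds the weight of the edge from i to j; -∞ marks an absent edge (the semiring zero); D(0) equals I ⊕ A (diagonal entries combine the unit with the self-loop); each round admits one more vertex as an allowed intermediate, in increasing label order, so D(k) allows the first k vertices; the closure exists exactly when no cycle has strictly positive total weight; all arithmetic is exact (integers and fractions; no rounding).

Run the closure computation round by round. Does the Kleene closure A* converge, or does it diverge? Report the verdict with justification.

D(0):
  [0, 2, -6, -18, -20, -15]
  [7, 0, -∞, -2, -3, 4]
  [9, -10, 0, 1, -14, 7]
  [-2, -8, -∞, 0, 0, -9]
  [-∞, -11, -∞, -15, 0, -17]
  [-15, -13, -6, -∞, -18, 0]
Detection: at round 1, diagonal entry (1, 1) turns strictly positive.
Key observation: the cycle 1->0->1 has total weight 7 + 2, which is strictly positive.
Answer: DIVERGES — positive cycle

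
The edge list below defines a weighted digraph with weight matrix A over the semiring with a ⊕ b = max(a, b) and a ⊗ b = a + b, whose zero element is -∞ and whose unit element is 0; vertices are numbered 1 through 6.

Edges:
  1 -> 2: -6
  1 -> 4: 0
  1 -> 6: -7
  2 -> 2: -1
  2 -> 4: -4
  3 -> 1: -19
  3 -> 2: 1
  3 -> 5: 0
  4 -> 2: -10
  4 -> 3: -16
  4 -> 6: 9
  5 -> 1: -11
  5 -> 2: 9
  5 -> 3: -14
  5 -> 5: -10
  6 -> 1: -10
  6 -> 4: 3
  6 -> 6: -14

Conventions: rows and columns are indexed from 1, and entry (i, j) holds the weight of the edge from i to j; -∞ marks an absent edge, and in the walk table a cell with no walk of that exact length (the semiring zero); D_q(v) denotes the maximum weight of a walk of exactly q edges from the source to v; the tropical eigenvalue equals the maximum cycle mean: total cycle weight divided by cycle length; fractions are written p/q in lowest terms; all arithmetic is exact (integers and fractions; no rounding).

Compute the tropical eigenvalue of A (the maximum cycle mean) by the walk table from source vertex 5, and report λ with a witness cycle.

q=0: [-∞, -∞, -∞, -∞, 0, -∞]
q=1: [-11, 9, -14, -∞, -10, -∞]
q=2: [-21, 8, -24, 5, -14, -18]
q=3: [-25, 7, -11, 4, -24, 14]
q=4: [4, 6, -12, 17, -11, 13]
q=5: [3, 7, 1, 16, -12, 26]
q=6: [16, 6, 0, 29, 1, 25]
Optimal cycle mean attained by: cycle 4->6->4, total 9 + 3, length 2.
Answer: λ = 6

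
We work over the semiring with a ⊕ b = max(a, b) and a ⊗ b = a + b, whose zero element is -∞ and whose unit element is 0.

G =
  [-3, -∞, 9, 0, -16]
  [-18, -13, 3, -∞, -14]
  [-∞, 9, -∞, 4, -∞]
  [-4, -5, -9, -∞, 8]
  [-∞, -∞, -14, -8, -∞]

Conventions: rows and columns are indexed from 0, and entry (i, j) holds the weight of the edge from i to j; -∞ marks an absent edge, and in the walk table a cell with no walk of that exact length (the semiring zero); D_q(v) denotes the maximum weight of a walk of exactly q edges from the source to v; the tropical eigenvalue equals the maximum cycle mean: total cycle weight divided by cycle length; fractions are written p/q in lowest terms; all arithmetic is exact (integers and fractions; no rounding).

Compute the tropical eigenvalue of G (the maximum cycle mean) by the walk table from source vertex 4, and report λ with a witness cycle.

q=0: [-∞, -∞, -∞, -∞, 0]
q=1: [-∞, -∞, -14, -8, -∞]
q=2: [-12, -5, -17, -10, 0]
q=3: [-14, -8, -2, -8, -2]
q=4: [-12, 7, -5, 2, 0]
q=5: [-2, 4, 10, -1, 10]
Optimal cycle mean attained by: cycle 1->2->1, total 3 + 9, length 2.
Answer: λ = 6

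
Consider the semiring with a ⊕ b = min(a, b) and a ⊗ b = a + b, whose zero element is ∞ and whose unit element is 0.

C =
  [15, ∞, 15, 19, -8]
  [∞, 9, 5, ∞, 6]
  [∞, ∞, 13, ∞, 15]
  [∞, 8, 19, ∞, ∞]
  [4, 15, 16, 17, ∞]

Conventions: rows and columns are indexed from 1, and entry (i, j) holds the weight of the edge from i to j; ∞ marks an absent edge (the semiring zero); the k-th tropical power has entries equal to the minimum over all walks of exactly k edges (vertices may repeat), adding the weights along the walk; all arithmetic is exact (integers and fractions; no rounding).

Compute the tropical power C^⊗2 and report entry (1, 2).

C^⊗2:
  [-4, 7, 8, 9, 7]
  [10, 18, 14, 23, 15]
  [19, 30, 26, 32, 28]
  [∞, 17, 13, ∞, 14]
  [19, 24, 19, 23, -4]
Key observation: the optimum is the walk 1->5->2, with weight (-8) + 15 = 7.
Optimal value attained by: walk 1->5->2.
Answer: (C^⊗2)[1][2] = 7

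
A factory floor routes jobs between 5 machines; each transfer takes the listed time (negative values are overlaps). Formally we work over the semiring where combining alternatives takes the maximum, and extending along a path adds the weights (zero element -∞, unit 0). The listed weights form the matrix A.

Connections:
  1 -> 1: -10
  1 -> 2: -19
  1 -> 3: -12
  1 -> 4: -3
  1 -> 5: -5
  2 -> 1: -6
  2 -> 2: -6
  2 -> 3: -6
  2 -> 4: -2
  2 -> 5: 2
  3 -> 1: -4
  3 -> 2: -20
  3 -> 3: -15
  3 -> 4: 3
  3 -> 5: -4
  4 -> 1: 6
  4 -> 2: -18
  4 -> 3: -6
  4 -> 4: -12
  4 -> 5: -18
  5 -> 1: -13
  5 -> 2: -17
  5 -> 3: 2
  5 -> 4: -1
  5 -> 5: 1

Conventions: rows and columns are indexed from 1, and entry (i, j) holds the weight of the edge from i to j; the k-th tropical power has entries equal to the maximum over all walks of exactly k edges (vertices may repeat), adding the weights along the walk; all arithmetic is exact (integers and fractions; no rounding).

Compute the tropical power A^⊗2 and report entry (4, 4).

A^⊗2:
  [3, -21, -3, -6, -4]
  [4, -12, 4, 1, 3]
  [9, -15, -2, -5, -3]
  [-4, -13, -6, 3, 1]
  [5, -16, 3, 5, 2]
Key observation: the optimum is the walk 4->1->4, with weight 6 + (-3) = 3.
Optimal value attained by: walk 4->1->4.
Answer: (A^⊗2)[4][4] = 3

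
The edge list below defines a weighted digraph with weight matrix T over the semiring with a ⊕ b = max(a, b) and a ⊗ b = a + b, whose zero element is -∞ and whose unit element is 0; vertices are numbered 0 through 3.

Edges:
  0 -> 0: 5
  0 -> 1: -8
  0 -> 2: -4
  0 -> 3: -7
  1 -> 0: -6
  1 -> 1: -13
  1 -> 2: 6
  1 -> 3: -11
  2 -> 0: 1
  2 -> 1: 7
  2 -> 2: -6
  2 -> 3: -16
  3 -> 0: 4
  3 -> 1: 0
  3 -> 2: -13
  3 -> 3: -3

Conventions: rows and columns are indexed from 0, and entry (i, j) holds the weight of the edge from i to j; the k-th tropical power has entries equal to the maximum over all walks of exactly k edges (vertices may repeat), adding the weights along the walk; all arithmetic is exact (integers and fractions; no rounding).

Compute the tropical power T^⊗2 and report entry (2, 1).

T^⊗2:
  [10, 3, 1, -2]
  [7, 13, 0, -10]
  [6, 1, 13, -4]
  [9, -3, 6, -3]
Key observation: the optimum is the walk 2->2->1, with weight (-6) + 7 = 1.
Optimal value attained by: walk 2->2->1.
Answer: (T^⊗2)[2][1] = 1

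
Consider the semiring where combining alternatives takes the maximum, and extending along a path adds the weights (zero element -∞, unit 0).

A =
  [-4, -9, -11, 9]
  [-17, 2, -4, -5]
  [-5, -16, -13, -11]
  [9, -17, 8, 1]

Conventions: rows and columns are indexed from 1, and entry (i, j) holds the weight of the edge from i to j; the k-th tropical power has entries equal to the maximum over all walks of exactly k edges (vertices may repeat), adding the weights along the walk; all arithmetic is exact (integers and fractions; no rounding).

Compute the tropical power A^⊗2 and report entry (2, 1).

A^⊗2:
  [18, -7, 17, 10]
  [4, 4, 3, -3]
  [-2, -14, -3, 4]
  [10, 0, 9, 18]
Key observation: the optimum is the walk 2->4->1, with weight (-5) + 9 = 4.
Optimal value attained by: walk 2->4->1.
Answer: (A^⊗2)[2][1] = 4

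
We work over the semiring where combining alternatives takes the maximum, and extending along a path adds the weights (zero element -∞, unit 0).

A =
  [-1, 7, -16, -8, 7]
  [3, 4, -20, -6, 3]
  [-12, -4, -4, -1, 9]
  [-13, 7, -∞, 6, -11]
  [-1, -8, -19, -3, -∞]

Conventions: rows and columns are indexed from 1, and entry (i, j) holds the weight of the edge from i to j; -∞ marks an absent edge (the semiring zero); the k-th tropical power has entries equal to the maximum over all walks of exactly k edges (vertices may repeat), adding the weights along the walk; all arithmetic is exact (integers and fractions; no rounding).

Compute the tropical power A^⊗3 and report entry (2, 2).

A^⊗2:
  [10, 11, -12, 4, 10]
  [7, 10, -13, 0, 10]
  [8, 6, -8, 6, 5]
  [10, 13, -13, 12, 10]
  [-2, 6, -17, 3, 6]
A^⊗3:
  [14, 17, -6, 10, 17]
  [13, 14, -9, 7, 14]
  [9, 15, -8, 12, 15]
  [16, 19, -6, 18, 17]
  [9, 10, -13, 9, 9]
Key observation: the optimum is the walk 2->1->2->2, with weight 3 + 7 + 4 = 14.
Optimal value attained by: walk 2->1->2->2.
Answer: (A^⊗3)[2][2] = 14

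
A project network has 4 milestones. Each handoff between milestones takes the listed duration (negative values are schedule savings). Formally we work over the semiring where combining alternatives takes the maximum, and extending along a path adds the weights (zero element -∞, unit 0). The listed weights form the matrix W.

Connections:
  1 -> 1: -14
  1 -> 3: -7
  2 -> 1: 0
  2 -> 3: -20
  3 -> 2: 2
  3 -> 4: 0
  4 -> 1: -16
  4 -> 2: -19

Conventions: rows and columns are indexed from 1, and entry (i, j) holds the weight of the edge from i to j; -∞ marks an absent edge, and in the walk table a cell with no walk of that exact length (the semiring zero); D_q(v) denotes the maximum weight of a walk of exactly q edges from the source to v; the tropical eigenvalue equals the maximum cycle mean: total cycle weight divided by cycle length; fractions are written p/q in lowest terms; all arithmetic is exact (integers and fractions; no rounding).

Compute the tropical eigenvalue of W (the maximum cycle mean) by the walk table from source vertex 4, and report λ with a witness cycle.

q=0: [-∞, -∞, -∞, 0]
q=1: [-16, -19, -∞, -∞]
q=2: [-19, -∞, -23, -∞]
q=3: [-33, -21, -26, -23]
q=4: [-21, -24, -40, -26]
Optimal cycle mean attained by: cycle 1->3->2->1, total (-7) + 2 + 0, length 3.
Answer: λ = -5/3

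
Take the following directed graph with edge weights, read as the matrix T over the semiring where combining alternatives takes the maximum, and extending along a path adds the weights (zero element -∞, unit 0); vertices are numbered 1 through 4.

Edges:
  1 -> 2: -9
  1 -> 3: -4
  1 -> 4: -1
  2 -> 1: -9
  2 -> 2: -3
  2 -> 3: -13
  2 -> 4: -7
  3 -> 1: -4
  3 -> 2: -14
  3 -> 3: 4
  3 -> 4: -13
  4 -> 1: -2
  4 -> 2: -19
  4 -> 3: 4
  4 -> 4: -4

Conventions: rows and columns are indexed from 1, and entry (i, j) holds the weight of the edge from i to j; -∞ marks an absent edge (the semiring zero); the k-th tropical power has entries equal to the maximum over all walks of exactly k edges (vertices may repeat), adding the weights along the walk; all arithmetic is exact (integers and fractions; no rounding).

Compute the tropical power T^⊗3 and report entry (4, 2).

T^⊗2:
  [-3, -12, 3, -5]
  [-9, -6, -3, -10]
  [0, -10, 8, -5]
  [0, -10, 8, -3]
T^⊗3:
  [-1, -11, 7, -4]
  [-7, -9, 1, -10]
  [4, -6, 12, -1]
  [4, -6, 12, -1]
Key observation: the optimum is the walk 4->3->3->2, with weight 4 + 4 + (-14) = -6.
Optimal value attained by: walk 4->3->3->2.
Answer: (T^⊗3)[4][2] = -6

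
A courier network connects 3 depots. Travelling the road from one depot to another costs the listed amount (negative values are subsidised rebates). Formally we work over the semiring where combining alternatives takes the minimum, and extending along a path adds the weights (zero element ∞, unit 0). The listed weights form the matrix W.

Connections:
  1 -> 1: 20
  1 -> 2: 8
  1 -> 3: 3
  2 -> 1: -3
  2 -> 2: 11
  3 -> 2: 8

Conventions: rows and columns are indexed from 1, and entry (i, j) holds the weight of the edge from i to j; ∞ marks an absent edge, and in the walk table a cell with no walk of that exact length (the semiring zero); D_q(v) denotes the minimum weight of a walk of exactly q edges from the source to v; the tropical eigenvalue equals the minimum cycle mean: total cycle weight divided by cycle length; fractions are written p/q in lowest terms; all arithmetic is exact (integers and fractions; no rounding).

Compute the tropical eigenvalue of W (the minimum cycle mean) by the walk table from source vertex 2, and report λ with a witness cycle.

q=0: [∞, 0, ∞]
q=1: [-3, 11, ∞]
q=2: [8, 5, 0]
q=3: [2, 8, 11]
Optimal cycle mean attained by: cycle 1->2->1, total 8 + (-3), length 2.
Answer: λ = 5/2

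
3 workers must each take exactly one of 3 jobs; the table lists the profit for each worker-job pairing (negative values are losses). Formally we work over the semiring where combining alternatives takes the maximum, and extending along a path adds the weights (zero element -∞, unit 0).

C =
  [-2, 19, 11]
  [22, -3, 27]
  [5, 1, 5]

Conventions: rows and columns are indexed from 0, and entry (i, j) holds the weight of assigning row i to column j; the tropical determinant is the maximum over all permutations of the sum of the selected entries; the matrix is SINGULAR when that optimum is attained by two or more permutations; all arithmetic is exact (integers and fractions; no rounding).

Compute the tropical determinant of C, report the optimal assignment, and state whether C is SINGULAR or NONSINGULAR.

σ = (0, 1, 2): (-2) + (-3) + 5 = 0
σ = (0, 2, 1): (-2) + 27 + 1 = 26
σ = (1, 0, 2): 19 + 22 + 5 = 46
σ = (1, 2, 0): 19 + 27 + 5 = 51
σ = (2, 0, 1): 11 + 22 + 1 = 34
σ = (2, 1, 0): 11 + (-3) + 5 = 13
Optimal value attained by: σ = (1, 2, 0).
Answer: det⊕(C) = 51; verdict: NONSINGULAR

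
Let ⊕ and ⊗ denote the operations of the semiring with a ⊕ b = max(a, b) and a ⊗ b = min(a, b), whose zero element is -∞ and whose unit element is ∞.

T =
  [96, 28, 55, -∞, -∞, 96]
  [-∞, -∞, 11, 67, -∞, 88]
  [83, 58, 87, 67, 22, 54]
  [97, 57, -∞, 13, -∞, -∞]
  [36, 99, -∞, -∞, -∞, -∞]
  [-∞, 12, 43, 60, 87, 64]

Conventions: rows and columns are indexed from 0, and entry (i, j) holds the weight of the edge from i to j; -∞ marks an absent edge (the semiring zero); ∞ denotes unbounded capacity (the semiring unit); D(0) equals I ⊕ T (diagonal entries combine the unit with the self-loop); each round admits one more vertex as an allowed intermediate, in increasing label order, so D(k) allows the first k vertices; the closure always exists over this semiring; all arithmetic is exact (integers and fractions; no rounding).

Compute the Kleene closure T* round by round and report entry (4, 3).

D(0):
  [∞, 28, 55, -∞, -∞, 96]
  [-∞, ∞, 11, 67, -∞, 88]
  [83, 58, ∞, 67, 22, 54]
  [97, 57, -∞, ∞, -∞, -∞]
  [36, 99, -∞, -∞, ∞, -∞]
  [-∞, 12, 43, 60, 87, ∞]
D(1):
  [∞, 28, 55, -∞, -∞, 96]
  [-∞, ∞, 11, 67, -∞, 88]
  [83, 58, ∞, 67, 22, 83]
  [97, 57, 55, ∞, -∞, 96]
  [36, 99, 36, -∞, ∞, 36]
  [-∞, 12, 43, 60, 87, ∞]
D(2):
  [∞, 28, 55, 28, -∞, 96]
  [-∞, ∞, 11, 67, -∞, 88]
  [83, 58, ∞, 67, 22, 83]
  [97, 57, 55, ∞, -∞, 96]
  [36, 99, 36, 67, ∞, 88]
  [-∞, 12, 43, 60, 87, ∞]
D(3):
  [∞, 55, 55, 55, 22, 96]
  [11, ∞, 11, 67, 11, 88]
  [83, 58, ∞, 67, 22, 83]
  [97, 57, 55, ∞, 22, 96]
  [36, 99, 36, 67, ∞, 88]
  [43, 43, 43, 60, 87, ∞]
D(4):
  [∞, 55, 55, 55, 22, 96]
  [67, ∞, 55, 67, 22, 88]
  [83, 58, ∞, 67, 22, 83]
  [97, 57, 55, ∞, 22, 96]
  [67, 99, 55, 67, ∞, 88]
  [60, 57, 55, 60, 87, ∞]
D(5):
  [∞, 55, 55, 55, 22, 96]
  [67, ∞, 55, 67, 22, 88]
  [83, 58, ∞, 67, 22, 83]
  [97, 57, 55, ∞, 22, 96]
  [67, 99, 55, 67, ∞, 88]
  [67, 87, 55, 67, 87, ∞]
D(6):
  [∞, 87, 55, 67, 87, 96]
  [67, ∞, 55, 67, 87, 88]
  [83, 83, ∞, 67, 83, 83]
  [97, 87, 55, ∞, 87, 96]
  [67, 99, 55, 67, ∞, 88]
  [67, 87, 55, 67, 87, ∞]
Answer: T*[4][3] = 67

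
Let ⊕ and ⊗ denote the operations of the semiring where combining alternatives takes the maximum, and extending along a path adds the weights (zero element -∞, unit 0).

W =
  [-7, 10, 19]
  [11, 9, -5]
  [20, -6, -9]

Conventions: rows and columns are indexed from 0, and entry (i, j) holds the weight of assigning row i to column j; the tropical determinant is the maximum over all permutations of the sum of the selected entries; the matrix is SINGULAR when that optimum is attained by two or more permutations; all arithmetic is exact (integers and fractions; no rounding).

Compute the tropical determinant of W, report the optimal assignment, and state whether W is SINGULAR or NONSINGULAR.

σ = (0, 1, 2): (-7) + 9 + (-9) = -7
σ = (0, 2, 1): (-7) + (-5) + (-6) = -18
σ = (1, 0, 2): 10 + 11 + (-9) = 12
σ = (1, 2, 0): 10 + (-5) + 20 = 25
σ = (2, 0, 1): 19 + 11 + (-6) = 24
σ = (2, 1, 0): 19 + 9 + 20 = 48
Optimal value attained by: σ = (2, 1, 0).
Answer: det⊕(W) = 48; verdict: NONSINGULAR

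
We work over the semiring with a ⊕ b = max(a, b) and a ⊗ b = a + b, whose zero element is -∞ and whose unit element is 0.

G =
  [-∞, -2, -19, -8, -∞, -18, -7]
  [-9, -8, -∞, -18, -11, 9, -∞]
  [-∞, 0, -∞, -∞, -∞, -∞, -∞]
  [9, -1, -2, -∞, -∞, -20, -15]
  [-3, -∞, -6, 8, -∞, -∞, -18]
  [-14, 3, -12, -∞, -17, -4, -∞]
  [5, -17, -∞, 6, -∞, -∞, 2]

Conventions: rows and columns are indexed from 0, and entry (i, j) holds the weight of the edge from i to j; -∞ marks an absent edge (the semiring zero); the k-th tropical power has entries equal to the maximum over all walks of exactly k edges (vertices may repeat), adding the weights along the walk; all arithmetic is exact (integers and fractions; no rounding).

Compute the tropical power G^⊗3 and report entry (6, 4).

G^⊗2:
  [1, -9, -10, -1, -13, 7, -5]
  [-5, 12, -3, -3, -8, 5, -16]
  [-9, -8, -∞, -18, -11, 9, -∞]
  [-10, 7, -10, 1, -12, 8, 2]
  [17, 7, 6, -11, -∞, -12, -7]
  [-6, -1, -16, -9, -8, 12, -21]
  [15, 5, 4, 8, -28, -8, 4]
G^⊗3:
  [8, 10, -3, 1, -10, 3, -3]
  [6, 8, -5, 0, 1, 21, -12]
  [-5, 12, -3, -3, -8, 5, -16]
  [10, 11, -1, 8, -4, 16, 4]
  [-2, 15, -2, 9, -4, 16, 10]
  [0, 15, 0, 0, -5, 8, -13]
  [17, 13, 6, 10, -6, 14, 8]
Key observation: the optimum is the walk 6->3->1->4, with weight 6 + (-1) + (-11) = -6.
Optimal value attained by: walk 6->3->1->4.
Answer: (G^⊗3)[6][4] = -6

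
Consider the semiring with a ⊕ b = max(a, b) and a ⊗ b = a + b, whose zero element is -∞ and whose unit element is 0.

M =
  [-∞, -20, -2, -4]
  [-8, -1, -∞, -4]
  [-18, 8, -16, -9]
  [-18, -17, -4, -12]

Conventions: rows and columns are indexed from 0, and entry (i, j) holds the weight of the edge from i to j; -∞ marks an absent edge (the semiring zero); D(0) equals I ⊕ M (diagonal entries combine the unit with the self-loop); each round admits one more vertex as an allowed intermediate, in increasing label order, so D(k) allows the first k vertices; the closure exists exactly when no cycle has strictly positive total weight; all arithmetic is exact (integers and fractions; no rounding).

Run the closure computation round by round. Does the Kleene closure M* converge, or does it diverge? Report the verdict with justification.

D(0):
  [0, -20, -2, -4]
  [-8, 0, -∞, -4]
  [-18, 8, 0, -9]
  [-18, -17, -4, 0]
D(1):
  [0, -20, -2, -4]
  [-8, 0, -10, -4]
  [-18, 8, 0, -9]
  [-18, -17, -4, 0]
D(2):
  [0, -20, -2, -4]
  [-8, 0, -10, -4]
  [0, 8, 0, 4]
  [-18, -17, -4, 0]
D(3):
  [0, 6, -2, 2]
  [-8, 0, -10, -4]
  [0, 8, 0, 4]
  [-4, 4, -4, 0]
D(4):
  [0, 6, -2, 2]
  [-8, 0, -8, -4]
  [0, 8, 0, 4]
  [-4, 4, -4, 0]
Key observation: every diagonal entry stays at the unit through all rounds, so no improving cycle exists.
Answer: CONVERGES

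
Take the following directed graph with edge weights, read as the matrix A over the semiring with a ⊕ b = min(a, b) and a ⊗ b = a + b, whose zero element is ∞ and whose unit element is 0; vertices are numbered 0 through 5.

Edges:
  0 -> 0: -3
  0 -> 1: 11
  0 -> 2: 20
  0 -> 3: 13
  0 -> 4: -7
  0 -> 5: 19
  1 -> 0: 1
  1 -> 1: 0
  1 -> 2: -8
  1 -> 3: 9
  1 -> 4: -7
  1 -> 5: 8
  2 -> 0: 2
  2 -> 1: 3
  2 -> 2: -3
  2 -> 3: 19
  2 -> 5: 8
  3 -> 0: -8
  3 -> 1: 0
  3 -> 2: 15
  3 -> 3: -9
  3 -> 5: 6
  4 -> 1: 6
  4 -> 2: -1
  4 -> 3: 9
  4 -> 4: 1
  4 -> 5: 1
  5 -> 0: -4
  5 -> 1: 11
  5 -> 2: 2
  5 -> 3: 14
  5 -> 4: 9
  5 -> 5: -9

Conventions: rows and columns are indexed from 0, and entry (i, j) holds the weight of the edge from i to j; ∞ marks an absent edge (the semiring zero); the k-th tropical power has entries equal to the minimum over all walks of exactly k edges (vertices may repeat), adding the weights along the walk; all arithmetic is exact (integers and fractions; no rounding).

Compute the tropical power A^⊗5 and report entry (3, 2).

A^⊗2:
  [-6, -1, -8, 2, -10, -6]
  [-6, -5, -11, 0, -7, -6]
  [-1, 0, -6, 10, -5, -1]
  [-17, -9, -8, -18, -15, -3]
  [-3, 2, -4, 0, -1, -8]
  [-13, 2, -7, 5, -11, -18]
A^⊗3:
  [-10, -5, -11, -7, -13, -15]
  [-10, -8, -14, -9, -13, -15]
  [-5, -3, -9, 1, -8, -10]
  [-26, -18, -17, -27, -24, -14]
  [-12, -1, -7, -9, -10, -17]
  [-22, -7, -16, -4, -20, -27]
A^⊗4:
  [-19, -8, -14, -16, -17, -24]
  [-19, -11, -17, -18, -17, -24]
  [-14, -6, -12, -8, -12, -19]
  [-35, -27, -26, -36, -33, -23]
  [-21, -9, -15, -18, -19, -26]
  [-31, -16, -25, -13, -29, -36]
A^⊗5:
  [-28, -16, -22, -25, -26, -33]
  [-28, -18, -22, -27, -26, -33]
  [-23, -9, -17, -17, -21, -28]
  [-44, -36, -35, -45, -42, -32]
  [-30, -18, -24, -27, -28, -35]
  [-40, -25, -34, -22, -38, -45]
Key observation: the optimum is the walk 3->3->3->3->1->2, with weight (-9) + (-9) + (-9) + 0 + (-8) = -35.
Optimal value attained by: walk 3->3->3->3->1->2.
Answer: (A^⊗5)[3][2] = -35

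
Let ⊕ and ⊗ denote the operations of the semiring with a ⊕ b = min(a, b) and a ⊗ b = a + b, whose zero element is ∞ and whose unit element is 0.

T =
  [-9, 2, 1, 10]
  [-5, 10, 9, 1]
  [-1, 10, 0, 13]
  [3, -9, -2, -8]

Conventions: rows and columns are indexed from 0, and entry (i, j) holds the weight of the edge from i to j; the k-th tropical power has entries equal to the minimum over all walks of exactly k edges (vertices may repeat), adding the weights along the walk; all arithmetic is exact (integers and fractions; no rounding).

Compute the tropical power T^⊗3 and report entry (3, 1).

T^⊗2:
  [-18, -7, -8, 1]
  [-14, -8, -4, -7]
  [-10, 1, 0, 5]
  [-14, -17, -10, -16]
T^⊗3:
  [-27, -16, -17, -8]
  [-23, -16, -13, -15]
  [-19, -8, -9, -3]
  [-23, -25, -18, -24]
Key observation: the optimum is the walk 3->3->3->1, with weight (-8) + (-8) + (-9) = -25.
Optimal value attained by: walk 3->3->3->1.
Answer: (T^⊗3)[3][1] = -25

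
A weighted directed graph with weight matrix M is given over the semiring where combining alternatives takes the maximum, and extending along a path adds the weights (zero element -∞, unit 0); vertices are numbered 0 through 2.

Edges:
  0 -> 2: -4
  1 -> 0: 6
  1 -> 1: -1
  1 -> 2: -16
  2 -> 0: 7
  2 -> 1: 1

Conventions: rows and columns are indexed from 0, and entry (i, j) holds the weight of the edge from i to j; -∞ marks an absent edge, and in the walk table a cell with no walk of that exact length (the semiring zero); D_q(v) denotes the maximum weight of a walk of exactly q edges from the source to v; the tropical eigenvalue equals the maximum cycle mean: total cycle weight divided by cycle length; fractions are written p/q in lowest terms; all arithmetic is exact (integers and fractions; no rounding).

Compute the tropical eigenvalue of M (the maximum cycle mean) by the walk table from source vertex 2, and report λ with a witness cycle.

q=0: [-∞, -∞, 0]
q=1: [7, 1, -∞]
q=2: [7, 0, 3]
q=3: [10, 4, 3]
Optimal cycle mean attained by: cycle 0->2->0, total (-4) + 7, length 2.
Answer: λ = 3/2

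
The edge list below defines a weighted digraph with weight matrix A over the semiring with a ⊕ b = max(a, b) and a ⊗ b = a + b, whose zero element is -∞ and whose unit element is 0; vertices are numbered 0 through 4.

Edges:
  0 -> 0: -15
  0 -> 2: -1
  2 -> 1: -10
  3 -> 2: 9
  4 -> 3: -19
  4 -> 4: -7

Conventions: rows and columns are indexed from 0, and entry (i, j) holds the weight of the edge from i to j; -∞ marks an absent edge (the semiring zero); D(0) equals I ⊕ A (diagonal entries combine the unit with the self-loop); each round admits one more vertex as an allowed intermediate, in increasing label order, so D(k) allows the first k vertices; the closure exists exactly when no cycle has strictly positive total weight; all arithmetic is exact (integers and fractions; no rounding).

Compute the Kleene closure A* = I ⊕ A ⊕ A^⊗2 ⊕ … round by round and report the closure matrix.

D(0):
  [0, -∞, -1, -∞, -∞]
  [-∞, 0, -∞, -∞, -∞]
  [-∞, -10, 0, -∞, -∞]
  [-∞, -∞, 9, 0, -∞]
  [-∞, -∞, -∞, -19, 0]
D(1):
  [0, -∞, -1, -∞, -∞]
  [-∞, 0, -∞, -∞, -∞]
  [-∞, -10, 0, -∞, -∞]
  [-∞, -∞, 9, 0, -∞]
  [-∞, -∞, -∞, -19, 0]
D(2):
  [0, -∞, -1, -∞, -∞]
  [-∞, 0, -∞, -∞, -∞]
  [-∞, -10, 0, -∞, -∞]
  [-∞, -∞, 9, 0, -∞]
  [-∞, -∞, -∞, -19, 0]
D(3):
  [0, -11, -1, -∞, -∞]
  [-∞, 0, -∞, -∞, -∞]
  [-∞, -10, 0, -∞, -∞]
  [-∞, -1, 9, 0, -∞]
  [-∞, -∞, -∞, -19, 0]
D(4):
  [0, -11, -1, -∞, -∞]
  [-∞, 0, -∞, -∞, -∞]
  [-∞, -10, 0, -∞, -∞]
  [-∞, -1, 9, 0, -∞]
  [-∞, -20, -10, -19, 0]
D(5):
  [0, -11, -1, -∞, -∞]
  [-∞, 0, -∞, -∞, -∞]
  [-∞, -10, 0, -∞, -∞]
  [-∞, -1, 9, 0, -∞]
  [-∞, -20, -10, -19, 0]
Answer: A* = [[0, -11, -1, -∞, -∞], [-∞, 0, -∞, -∞, -∞], [-∞, -10, 0, -∞, -∞], [-∞, -1, 9, 0, -∞], [-∞, -20, -10, -19, 0]]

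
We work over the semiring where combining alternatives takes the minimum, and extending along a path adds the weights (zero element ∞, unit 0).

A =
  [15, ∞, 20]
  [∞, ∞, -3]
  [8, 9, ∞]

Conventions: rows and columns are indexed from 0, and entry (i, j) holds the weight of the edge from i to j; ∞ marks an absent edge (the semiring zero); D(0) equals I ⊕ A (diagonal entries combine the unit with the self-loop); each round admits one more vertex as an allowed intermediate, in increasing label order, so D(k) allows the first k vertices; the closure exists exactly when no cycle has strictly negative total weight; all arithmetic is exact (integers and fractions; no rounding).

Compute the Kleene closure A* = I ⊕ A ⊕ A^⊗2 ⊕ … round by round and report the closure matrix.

D(0):
  [0, ∞, 20]
  [∞, 0, -3]
  [8, 9, 0]
D(1):
  [0, ∞, 20]
  [∞, 0, -3]
  [8, 9, 0]
D(2):
  [0, ∞, 20]
  [∞, 0, -3]
  [8, 9, 0]
D(3):
  [0, 29, 20]
  [5, 0, -3]
  [8, 9, 0]
Answer: A* = [[0, 29, 20], [5, 0, -3], [8, 9, 0]]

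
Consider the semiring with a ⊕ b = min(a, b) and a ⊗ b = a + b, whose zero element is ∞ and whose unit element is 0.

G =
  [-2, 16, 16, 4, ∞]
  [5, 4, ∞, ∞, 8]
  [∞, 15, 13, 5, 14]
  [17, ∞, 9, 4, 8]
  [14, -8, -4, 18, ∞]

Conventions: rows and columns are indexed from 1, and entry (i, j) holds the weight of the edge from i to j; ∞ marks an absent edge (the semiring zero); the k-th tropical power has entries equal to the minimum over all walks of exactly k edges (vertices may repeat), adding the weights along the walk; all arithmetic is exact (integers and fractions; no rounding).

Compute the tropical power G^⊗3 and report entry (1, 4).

G^⊗2:
  [-4, 14, 13, 2, 12]
  [3, 0, 4, 9, 12]
  [20, 6, 10, 9, 13]
  [15, 0, 4, 8, 12]
  [-3, -4, 9, 1, 0]
G^⊗3:
  [-6, 4, 8, 0, 10]
  [1, 4, 8, 7, 8]
  [11, 5, 9, 13, 14]
  [5, 4, 8, 9, 8]
  [-5, -8, -4, 1, 4]
Key observation: the optimum is the walk 1->1->1->4, with weight (-2) + (-2) + 4 = 0.
Optimal value attained by: walk 1->1->1->4.
Answer: (G^⊗3)[1][4] = 0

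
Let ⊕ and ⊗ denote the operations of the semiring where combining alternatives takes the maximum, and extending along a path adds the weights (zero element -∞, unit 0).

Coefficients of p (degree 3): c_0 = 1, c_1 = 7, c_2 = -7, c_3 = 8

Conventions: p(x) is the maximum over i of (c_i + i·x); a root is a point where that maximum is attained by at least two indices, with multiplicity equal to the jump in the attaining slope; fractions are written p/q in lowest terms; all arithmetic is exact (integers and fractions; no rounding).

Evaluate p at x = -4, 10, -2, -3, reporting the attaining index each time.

p(-4) = max(1+0·(-4)=1, 7+1·(-4)=3, -7+2·(-4)=-15, 8+3·(-4)=-4) = 3 (attained by i=1)
p(10) = max(1+0·10=1, 7+1·10=17, -7+2·10=13, 8+3·10=38) = 38 (attained by i=3)
p(-2) = max(1+0·(-2)=1, 7+1·(-2)=5, -7+2·(-2)=-11, 8+3·(-2)=2) = 5 (attained by i=1)
p(-3) = max(1+0·(-3)=1, 7+1·(-3)=4, -7+2·(-3)=-13, 8+3·(-3)=-1) = 4 (attained by i=1)
Answer: p(-4) = 3; p(10) = 38; p(-2) = 5; p(-3) = 4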